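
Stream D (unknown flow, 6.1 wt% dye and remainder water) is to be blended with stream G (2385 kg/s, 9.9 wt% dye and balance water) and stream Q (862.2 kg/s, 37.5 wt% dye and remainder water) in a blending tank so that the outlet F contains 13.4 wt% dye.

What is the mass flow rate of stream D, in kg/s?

1703 kg/s

Let D be the unknown flow. Total out = 3247.2 + D.
dye balance: 559.44 + 0.061·D = 0.134·(3247.2 + D)
(0.061 − 0.134)·D = 0.134×3247.2 − 559.44 = -124.32
D = -124.32 / -0.073 = 1702.9 kg/s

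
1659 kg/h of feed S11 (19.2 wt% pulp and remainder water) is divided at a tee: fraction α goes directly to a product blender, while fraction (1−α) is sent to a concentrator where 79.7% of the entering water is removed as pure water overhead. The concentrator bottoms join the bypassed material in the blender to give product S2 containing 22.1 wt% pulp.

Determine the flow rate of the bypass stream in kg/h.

1321 kg/h

All 1659×0.192 = 318.53 kg/h of pulp reaches S2, so S2 = 318.53/0.221 = 1441.3 kg/h and vapour = 217.7 kg/h.
The evaporator receives (1−α)·1659 of feed at 0.808 water and removes 0.797 of that water:
0.797×0.808×(1−α)×1659 = 217.7
(1−α) = 217.7/1068.4 = 0.2038;  α = 0.7962.
Bypass flow = 0.7962×1659 = 1320.9 kg/h.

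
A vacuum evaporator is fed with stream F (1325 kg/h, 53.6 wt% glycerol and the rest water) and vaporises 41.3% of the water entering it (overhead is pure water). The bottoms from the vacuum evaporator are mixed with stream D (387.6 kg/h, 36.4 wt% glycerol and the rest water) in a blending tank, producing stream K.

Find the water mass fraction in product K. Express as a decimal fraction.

Vapour removed = 0.413×0.464×1325 = 253.91 kg/h; concentrate = 1071.1 kg/h.
water reaching the mixer = 360.89 (from concentrate) + 387.6×0.636 = 607.4 kg/h.
Product flow = 1071.1 + 387.6 = 1458.7 kg/h; water fraction = 0.416.

0.416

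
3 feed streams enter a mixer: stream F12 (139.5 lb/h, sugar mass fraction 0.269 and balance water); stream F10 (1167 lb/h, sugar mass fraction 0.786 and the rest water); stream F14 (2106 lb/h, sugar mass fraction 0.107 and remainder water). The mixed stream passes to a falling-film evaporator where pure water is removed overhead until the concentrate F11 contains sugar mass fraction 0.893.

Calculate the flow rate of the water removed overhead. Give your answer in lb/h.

sugar entering = 139.5×0.269 + 1167×0.786 + 2106×0.107 = 1180.1 lb/h.
All sugar reports to F11, so F11 = 1180.1/0.893 = 1321.5 lb/h.
Total feed = 3412.5 lb/h; overhead = 3412.5 − 1321.5 = 2091 lb/h.

2091 lb/h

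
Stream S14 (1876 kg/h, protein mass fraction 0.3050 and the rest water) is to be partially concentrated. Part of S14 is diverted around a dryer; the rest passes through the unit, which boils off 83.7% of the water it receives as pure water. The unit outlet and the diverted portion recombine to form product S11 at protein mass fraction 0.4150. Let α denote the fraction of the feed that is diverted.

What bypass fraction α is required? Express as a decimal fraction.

0.544

All 1876×0.305 = 572.18 kg/h of protein reaches S11, so S11 = 572.18/0.415 = 1378.7 kg/h and vapour = 497.25 kg/h.
The evaporator receives (1−α)·1876 of feed at 0.695 water and removes 0.837 of that water:
0.837×0.695×(1−α)×1876 = 497.25
(1−α) = 497.25/1091.3 = 0.4557;  α = 0.5443.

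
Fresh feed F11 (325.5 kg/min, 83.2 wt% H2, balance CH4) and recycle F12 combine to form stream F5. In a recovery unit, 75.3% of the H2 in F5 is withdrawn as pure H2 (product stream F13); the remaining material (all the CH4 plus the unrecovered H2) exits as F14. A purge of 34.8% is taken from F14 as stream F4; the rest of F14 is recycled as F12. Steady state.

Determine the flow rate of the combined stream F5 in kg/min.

CH4 enters only via F11 and leaves only via the purge: 325.5×0.168 = 0.348×(CH4 in F14), and the recovery unit passes all CH4, so CH4 in F5 = CH4 in F14 = 157.14 kg/min.
H2 in F5: m_A = 325.5×0.832 + (1−0.348)·(1−0.753)·m_A, so m_A = 270.82/0.8390 = 322.8 kg/min.
F5 = 322.8 + 157.14 = 479.94 kg/min.

479.9 kg/min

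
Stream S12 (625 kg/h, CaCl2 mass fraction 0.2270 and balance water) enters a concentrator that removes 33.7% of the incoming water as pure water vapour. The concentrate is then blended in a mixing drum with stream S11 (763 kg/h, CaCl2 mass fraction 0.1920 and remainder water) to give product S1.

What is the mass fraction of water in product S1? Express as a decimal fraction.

0.7646

Vapour removed = 0.337×0.773×625 = 162.81 kg/h; concentrate = 462.19 kg/h.
water reaching the mixer = 320.31 (from concentrate) + 763×0.808 = 936.82 kg/h.
Product flow = 462.19 + 763 = 1225.2 kg/h; water fraction = 0.7646.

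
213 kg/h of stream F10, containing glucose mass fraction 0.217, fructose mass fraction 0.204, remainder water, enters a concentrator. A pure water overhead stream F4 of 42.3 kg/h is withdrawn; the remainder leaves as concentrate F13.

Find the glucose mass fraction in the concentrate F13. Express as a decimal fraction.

0.271

glucose is not removed: 213×0.217 = 46.221 kg/h of glucose enters F13.
Concentrate = 213 − 42.3 = 170.7 kg/h.
Mass fraction = 46.221/170.7 = 0.271.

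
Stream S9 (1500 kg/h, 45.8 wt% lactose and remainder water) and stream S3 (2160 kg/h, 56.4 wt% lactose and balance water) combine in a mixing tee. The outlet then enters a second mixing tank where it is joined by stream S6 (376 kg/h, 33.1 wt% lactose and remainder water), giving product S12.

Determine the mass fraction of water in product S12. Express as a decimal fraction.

0.4971

Overall, product flow = 4036 kg/h.
water in = 1500×0.542 + 2160×0.436 + 376×0.669 = 2006.3 kg/h.
water fraction in S12 = 0.4971.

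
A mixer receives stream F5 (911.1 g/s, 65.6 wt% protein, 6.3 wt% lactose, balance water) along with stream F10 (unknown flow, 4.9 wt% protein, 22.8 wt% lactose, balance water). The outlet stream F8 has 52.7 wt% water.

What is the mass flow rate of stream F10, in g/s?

1144 g/s

Let F10 be the unknown flow. Total out = 911.1 + F10.
water balance: 256.02 + 0.723·F10 = 0.527·(911.1 + F10)
(0.723 − 0.527)·F10 = 0.527×911.1 − 256.02 = 224.13
F10 = 224.13 / 0.196 = 1143.5 g/s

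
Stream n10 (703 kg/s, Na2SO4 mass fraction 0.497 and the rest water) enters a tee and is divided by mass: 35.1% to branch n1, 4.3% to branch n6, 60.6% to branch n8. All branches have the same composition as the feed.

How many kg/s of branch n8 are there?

Branch n8 flow = 0.606×703 = 426.02 kg/s.

426 kg/s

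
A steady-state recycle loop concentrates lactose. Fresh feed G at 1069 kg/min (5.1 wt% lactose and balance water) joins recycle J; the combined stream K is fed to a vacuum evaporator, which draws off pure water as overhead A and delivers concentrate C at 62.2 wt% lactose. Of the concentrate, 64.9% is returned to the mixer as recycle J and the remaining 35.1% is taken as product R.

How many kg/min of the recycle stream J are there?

162.1 kg/min

Overall lactose balance (none leaves overhead): lactose in fresh feed = lactose in product, i.e. 1069×0.051 = (1−0.649)·C·0.622.
C = 54.519/(0.622×0.351) = 249.72 kg/min.
Recycle J = 0.649×249.72 = 162.07 kg/min.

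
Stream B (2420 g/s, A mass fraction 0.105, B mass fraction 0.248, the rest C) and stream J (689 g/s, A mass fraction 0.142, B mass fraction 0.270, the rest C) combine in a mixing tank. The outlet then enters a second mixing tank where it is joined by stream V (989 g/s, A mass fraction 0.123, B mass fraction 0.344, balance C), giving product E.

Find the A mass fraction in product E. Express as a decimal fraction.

Overall, product flow = 4098 g/s.
A in = 2420×0.105 + 689×0.142 + 989×0.123 = 473.58 g/s.
A fraction in E = 0.116.

0.116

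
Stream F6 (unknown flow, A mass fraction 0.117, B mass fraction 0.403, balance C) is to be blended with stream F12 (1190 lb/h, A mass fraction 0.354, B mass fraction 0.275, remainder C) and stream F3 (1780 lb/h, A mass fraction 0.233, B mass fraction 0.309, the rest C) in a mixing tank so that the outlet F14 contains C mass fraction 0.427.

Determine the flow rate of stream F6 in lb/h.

216.2 lb/h

Let F6 be the unknown flow. Total out = 2970 + F6.
C balance: 1256.7 + 0.480·F6 = 0.427·(2970 + F6)
(0.480 − 0.427)·F6 = 0.427×2970 − 1256.7 = 11.46
F6 = 11.46 / 0.053 = 216.23 lb/h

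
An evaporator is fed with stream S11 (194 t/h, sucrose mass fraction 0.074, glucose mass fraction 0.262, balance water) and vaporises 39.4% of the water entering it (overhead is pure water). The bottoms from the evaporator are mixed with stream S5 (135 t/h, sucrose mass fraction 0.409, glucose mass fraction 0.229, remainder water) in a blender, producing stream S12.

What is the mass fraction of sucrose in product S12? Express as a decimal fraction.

0.250

Vapour removed = 0.394×0.664×194 = 50.754 t/h; concentrate = 143.25 t/h.
sucrose reaching the mixer = 14.356 (from concentrate) + 135×0.409 = 69.571 t/h.
Product flow = 143.25 + 135 = 278.25 t/h; sucrose fraction = 0.250.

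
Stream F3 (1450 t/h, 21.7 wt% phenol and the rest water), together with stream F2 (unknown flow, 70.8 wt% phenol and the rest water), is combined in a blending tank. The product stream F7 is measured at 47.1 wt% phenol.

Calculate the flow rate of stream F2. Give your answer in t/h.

Let F2 be the unknown flow. Total out = 1450 + F2.
phenol balance: 314.65 + 0.708·F2 = 0.471·(1450 + F2)
(0.708 − 0.471)·F2 = 0.471×1450 − 314.65 = 368.3
F2 = 368.3 / 0.237 = 1554 t/h

1554 t/h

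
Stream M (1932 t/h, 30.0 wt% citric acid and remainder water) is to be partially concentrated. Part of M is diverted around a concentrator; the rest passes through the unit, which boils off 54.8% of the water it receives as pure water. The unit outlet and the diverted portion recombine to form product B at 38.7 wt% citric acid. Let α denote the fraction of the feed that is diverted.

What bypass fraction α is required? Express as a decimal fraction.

All 1932×0.300 = 579.6 t/h of citric acid reaches B, so B = 579.6/0.387 = 1497.7 t/h and vapour = 434.33 t/h.
The evaporator receives (1−α)·1932 of feed at 0.700 water and removes 0.548 of that water:
0.548×0.700×(1−α)×1932 = 434.33
(1−α) = 434.33/741.12 = 0.5860;  α = 0.4140.

0.414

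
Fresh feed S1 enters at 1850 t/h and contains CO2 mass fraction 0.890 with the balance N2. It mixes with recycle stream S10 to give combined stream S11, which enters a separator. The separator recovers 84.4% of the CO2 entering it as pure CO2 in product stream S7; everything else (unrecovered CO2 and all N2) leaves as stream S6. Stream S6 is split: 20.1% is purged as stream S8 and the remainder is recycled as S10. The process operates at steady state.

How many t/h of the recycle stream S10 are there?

1043 t/h

N2 enters only via S1 and leaves only via the purge: 1850×0.110 = 0.201×(N2 in S6), and the separator passes all N2, so N2 in S11 = N2 in S6 = 1012.4 t/h.
CO2 in S11: m_A = 1850×0.890 + (1−0.201)·(1−0.844)·m_A, so m_A = 1646.5/0.8754 = 1880.9 t/h.
S6 = (1−0.844)×1880.9 + 1012.4 = 1305.9 t/h.
Recycle S10 = (1−0.201)×1305.9 = 1043.4 t/h.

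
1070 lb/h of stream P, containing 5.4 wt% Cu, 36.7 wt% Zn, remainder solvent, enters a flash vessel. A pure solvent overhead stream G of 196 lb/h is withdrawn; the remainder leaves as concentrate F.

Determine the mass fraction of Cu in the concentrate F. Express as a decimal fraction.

Cu is not removed: 1070×0.054 = 57.78 lb/h of Cu enters F.
Concentrate = 1070 − 196 = 874 lb/h.
Mass fraction = 57.78/874 = 0.066.

0.066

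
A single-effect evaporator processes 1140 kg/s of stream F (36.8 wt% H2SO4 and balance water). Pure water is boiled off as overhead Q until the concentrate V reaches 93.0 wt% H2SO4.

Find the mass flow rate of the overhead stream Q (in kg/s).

H2SO4 is conserved: 1140×0.368 = 419.52 kg/s all reports to the concentrate.
Concentrate = 419.52/(target fraction) = 451.1 kg/s.
Overhead = 1140 − 451.1 = 688.9 kg/s.

688.9 kg/s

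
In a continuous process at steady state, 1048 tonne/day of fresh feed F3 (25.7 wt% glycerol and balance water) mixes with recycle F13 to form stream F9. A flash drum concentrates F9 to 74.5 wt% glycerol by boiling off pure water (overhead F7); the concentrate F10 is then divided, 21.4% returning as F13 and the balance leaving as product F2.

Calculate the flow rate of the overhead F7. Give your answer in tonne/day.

686.5 tonne/day

Overall glycerol balance (none leaves overhead): glycerol in fresh feed = glycerol in product, i.e. 1048×0.257 = (1−0.214)·F10·0.745.
F10 = 269.34/(0.745×0.786) = 459.96 tonne/day.
Recycle F13 = 0.214×459.96 = 98.43 tonne/day.
Combined feed F9 = 1048 + 98.43 = 1146.4 tonne/day.
Overhead F7 = F9 − F10 = 1146.4 − 459.96 = 686.48 tonne/day.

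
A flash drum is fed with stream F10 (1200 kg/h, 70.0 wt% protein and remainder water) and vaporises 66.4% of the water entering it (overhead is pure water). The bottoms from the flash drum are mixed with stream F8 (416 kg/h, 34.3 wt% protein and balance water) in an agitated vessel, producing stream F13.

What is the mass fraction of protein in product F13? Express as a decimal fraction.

Vapour removed = 0.664×0.300×1200 = 239.04 kg/h; concentrate = 960.96 kg/h.
protein reaching the mixer = 840 (from concentrate) + 416×0.343 = 982.69 kg/h.
Product flow = 960.96 + 416 = 1377 kg/h; protein fraction = 0.714.

0.714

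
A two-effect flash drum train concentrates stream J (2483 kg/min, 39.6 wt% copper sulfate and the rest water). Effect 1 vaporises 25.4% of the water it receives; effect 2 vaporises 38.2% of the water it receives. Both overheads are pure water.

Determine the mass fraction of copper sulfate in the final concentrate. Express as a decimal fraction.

0.5871

water in feed = 2483×0.604 = 1499.7 kg/min.
After stage 1: water left = (1−0.254)×1499.7 = 1118.8; stream total = 2102.1 kg/min.
After stage 2: water left = (1−0.382)×1118.8 = 691.42; final concentrate = 1674.7 kg/min.
copper sulfate fraction = 983.27/1674.7 = 0.5871.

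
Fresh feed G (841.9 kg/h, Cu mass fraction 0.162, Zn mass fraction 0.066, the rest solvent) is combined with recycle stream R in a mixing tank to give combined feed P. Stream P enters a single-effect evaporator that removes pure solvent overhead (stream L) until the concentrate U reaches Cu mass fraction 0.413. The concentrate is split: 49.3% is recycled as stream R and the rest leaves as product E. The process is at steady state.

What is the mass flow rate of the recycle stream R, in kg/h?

Overall Cu balance (none leaves overhead): Cu in fresh feed = Cu in product, i.e. 841.9×0.162 = (1−0.493)·U·0.413.
U = 136.39/(0.413×0.507) = 651.35 kg/h.
Recycle R = 0.493×651.35 = 321.12 kg/h.

321.1 kg/h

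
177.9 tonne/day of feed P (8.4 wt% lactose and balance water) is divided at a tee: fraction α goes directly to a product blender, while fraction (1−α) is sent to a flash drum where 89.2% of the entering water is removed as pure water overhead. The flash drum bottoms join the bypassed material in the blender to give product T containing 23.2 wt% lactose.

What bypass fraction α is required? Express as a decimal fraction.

All 177.9×0.084 = 14.944 tonne/day of lactose reaches T, so T = 14.944/0.232 = 64.412 tonne/day and vapour = 113.49 tonne/day.
The evaporator receives (1−α)·177.9 of feed at 0.916 water and removes 0.892 of that water:
0.892×0.916×(1−α)×177.9 = 113.49
(1−α) = 113.49/145.36 = 0.7808;  α = 0.2192.

0.219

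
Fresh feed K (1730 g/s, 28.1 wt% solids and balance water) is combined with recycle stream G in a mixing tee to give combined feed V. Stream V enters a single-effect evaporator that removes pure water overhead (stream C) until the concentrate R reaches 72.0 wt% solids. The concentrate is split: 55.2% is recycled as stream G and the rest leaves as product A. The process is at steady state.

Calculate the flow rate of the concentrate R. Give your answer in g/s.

Overall solids balance (none leaves overhead): solids in fresh feed = solids in product, i.e. 1730×0.281 = (1−0.552)·R·0.720.
R = 486.13/(0.720×0.448) = 1507.1 g/s.

1507 g/s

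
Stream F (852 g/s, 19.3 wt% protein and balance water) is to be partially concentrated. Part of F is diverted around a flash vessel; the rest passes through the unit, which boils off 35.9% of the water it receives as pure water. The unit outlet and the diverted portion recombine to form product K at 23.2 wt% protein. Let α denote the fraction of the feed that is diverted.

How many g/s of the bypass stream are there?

357.6 g/s

All 852×0.193 = 164.44 g/s of protein reaches K, so K = 164.44/0.232 = 708.78 g/s and vapour = 143.22 g/s.
The evaporator receives (1−α)·852 of feed at 0.807 water and removes 0.359 of that water:
0.359×0.807×(1−α)×852 = 143.22
(1−α) = 143.22/246.84 = 0.5802;  α = 0.4198.
Bypass flow = 0.4198×852 = 357.63 g/s.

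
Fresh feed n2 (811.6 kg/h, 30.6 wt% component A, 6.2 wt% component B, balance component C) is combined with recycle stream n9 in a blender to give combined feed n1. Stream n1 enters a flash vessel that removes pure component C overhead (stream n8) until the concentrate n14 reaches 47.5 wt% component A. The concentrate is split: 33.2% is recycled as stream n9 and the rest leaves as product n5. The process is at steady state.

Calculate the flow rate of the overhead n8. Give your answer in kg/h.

Overall component A balance (none leaves overhead): component A in fresh feed = component A in product, i.e. 811.6×0.306 = (1−0.332)·n14·0.475.
n14 = 248.35/(0.475×0.668) = 782.7 kg/h.
Recycle n9 = 0.332×782.7 = 259.86 kg/h.
Combined feed n1 = 811.6 + 259.86 = 1071.5 kg/h.
Overhead n8 = n1 − n14 = 1071.5 − 782.7 = 288.76 kg/h.

288.8 kg/h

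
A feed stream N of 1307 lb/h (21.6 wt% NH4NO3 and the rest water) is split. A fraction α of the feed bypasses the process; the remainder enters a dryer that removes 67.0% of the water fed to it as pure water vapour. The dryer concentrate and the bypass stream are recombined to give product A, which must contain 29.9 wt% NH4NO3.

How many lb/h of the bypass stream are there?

616.3 lb/h

All 1307×0.216 = 282.31 lb/h of NH4NO3 reaches A, so A = 282.31/0.299 = 944.19 lb/h and vapour = 362.81 lb/h.
The evaporator receives (1−α)·1307 of feed at 0.784 water and removes 0.670 of that water:
0.670×0.784×(1−α)×1307 = 362.81
(1−α) = 362.81/686.54 = 0.5285;  α = 0.4715.
Bypass flow = 0.4715×1307 = 616.3 lb/h.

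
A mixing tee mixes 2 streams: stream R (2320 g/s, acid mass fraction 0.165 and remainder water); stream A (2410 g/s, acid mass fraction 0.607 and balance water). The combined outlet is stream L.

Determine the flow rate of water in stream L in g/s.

water out = water in = 2320×0.835 + 2410×0.393 = 2884.3 g/s.

2884 g/s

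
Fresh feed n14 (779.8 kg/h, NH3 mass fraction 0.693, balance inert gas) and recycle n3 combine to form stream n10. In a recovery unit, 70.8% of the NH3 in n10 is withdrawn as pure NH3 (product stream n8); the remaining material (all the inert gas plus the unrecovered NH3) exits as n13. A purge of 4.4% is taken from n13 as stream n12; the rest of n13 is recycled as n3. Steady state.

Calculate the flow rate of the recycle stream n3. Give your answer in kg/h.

5411 kg/h

inert gas enters only via n14 and leaves only via the purge: 779.8×0.307 = 0.044×(inert gas in n13), and the recovery unit passes all inert gas, so inert gas in n10 = inert gas in n13 = 5440.9 kg/h.
NH3 in n10: m_A = 779.8×0.693 + (1−0.044)·(1−0.708)·m_A, so m_A = 540.4/0.7208 = 749.67 kg/h.
n13 = (1−0.708)×749.67 + 5440.9 = 5659.8 kg/h.
Recycle n3 = (1−0.044)×5659.8 = 5410.8 kg/h.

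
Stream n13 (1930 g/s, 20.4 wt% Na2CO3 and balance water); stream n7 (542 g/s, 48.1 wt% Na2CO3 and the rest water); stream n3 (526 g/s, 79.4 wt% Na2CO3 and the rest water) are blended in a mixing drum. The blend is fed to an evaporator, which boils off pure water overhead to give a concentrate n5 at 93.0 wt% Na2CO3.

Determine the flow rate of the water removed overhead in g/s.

Na2CO3 entering = 1930×0.204 + 542×0.481 + 526×0.794 = 1072.1 g/s.
All Na2CO3 reports to n5, so n5 = 1072.1/0.930 = 1152.8 g/s.
Total feed = 2998 g/s; overhead = 2998 − 1152.8 = 1845.2 g/s.

1845 g/s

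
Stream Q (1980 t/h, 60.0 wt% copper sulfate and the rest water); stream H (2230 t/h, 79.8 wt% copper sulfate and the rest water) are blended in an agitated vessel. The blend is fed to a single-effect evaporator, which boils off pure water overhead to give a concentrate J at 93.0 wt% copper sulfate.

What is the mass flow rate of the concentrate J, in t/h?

3191 t/h

copper sulfate entering = 1980×0.600 + 2230×0.798 = 2967.5 t/h.
All copper sulfate reports to J, so J = 2967.5/0.930 = 3190.9 t/h.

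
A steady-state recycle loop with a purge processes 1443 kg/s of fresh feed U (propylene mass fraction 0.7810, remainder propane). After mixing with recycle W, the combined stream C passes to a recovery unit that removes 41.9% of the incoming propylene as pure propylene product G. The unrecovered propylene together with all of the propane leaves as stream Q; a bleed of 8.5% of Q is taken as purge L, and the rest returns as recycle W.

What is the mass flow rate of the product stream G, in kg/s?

propylene in C: m_A = 1443×0.781 + (1−0.085)·(1−0.419)·m_A, so m_A = 1127/0.4684 = 2406.1 kg/s.
Product G = 0.419×2406.1 = 1008.2 kg/s.

1008 kg/s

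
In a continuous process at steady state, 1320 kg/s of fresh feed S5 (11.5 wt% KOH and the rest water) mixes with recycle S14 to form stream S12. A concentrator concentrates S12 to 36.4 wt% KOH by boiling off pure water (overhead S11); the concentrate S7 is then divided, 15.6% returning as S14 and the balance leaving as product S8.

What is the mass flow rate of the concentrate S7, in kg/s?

494.1 kg/s

Overall KOH balance (none leaves overhead): KOH in fresh feed = KOH in product, i.e. 1320×0.115 = (1−0.156)·S7·0.364.
S7 = 151.8/(0.364×0.844) = 494.11 kg/s.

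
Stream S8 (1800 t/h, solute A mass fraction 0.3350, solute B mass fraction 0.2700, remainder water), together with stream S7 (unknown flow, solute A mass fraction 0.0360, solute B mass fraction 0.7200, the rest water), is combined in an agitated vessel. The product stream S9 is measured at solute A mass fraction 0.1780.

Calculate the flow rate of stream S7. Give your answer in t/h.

1990 t/h

Let S7 be the unknown flow. Total out = 1800 + S7.
solute A balance: 603 + 0.036·S7 = 0.178·(1800 + S7)
(0.036 − 0.178)·S7 = 0.178×1800 − 603 = -282.6
S7 = -282.6 / -0.142 = 1990.1 t/h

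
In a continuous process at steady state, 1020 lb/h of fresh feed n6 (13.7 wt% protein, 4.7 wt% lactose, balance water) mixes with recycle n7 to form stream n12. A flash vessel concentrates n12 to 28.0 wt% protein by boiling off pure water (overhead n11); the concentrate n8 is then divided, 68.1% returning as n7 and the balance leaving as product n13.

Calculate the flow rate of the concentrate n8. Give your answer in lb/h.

Overall protein balance (none leaves overhead): protein in fresh feed = protein in product, i.e. 1020×0.137 = (1−0.681)·n8·0.280.
n8 = 139.74/(0.280×0.319) = 1564.5 lb/h.

1564 lb/h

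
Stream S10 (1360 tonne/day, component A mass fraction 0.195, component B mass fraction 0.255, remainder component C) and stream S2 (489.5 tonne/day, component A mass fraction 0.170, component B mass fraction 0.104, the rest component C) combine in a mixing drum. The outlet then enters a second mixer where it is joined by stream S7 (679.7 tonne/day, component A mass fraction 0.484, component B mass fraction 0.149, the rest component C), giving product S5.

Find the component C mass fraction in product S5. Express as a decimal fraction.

0.535

Overall, product flow = 2529.2 tonne/day.
component C in = 1360×0.550 + 489.5×0.726 + 679.7×0.367 = 1352.8 tonne/day.
component C fraction in S5 = 0.535.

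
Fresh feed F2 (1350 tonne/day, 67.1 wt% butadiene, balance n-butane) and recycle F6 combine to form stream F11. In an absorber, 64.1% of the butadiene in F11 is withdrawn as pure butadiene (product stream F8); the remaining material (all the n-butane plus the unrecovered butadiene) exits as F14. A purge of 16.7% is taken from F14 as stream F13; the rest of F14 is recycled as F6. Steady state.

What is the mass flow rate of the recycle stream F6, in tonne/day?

n-butane enters only via F2 and leaves only via the purge: 1350×0.329 = 0.167×(n-butane in F14), and the absorber passes all n-butane, so n-butane in F11 = n-butane in F14 = 2659.6 tonne/day.
butadiene in F11: m_A = 1350×0.671 + (1−0.167)·(1−0.641)·m_A, so m_A = 905.85/0.7010 = 1292.3 tonne/day.
F14 = (1−0.641)×1292.3 + 2659.6 = 3123.5 tonne/day.
Recycle F6 = (1−0.167)×3123.5 = 2601.9 tonne/day.

2602 tonne/day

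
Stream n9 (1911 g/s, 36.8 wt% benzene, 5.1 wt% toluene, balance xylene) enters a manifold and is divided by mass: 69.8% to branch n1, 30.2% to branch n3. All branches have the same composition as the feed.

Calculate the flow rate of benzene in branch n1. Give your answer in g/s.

Branch n1 total = 0.698×1911 = 1333.9 g/s.
benzene in n1 = 0.368×1333.9 = 490.87 g/s.

490.9 g/s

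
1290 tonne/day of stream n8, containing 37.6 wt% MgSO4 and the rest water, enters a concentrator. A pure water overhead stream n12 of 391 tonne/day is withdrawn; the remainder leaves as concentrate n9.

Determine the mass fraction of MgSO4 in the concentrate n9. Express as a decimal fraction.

0.540

MgSO4 is not removed: 1290×0.376 = 485.04 tonne/day of MgSO4 enters n9.
Concentrate = 1290 − 391 = 899 tonne/day.
Mass fraction = 485.04/899 = 0.540.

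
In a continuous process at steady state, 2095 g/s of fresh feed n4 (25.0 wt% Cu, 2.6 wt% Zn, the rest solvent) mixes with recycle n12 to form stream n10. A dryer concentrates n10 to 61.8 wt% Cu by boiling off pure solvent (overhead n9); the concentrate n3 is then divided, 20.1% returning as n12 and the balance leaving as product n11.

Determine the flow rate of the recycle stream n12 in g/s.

213.2 g/s

Overall Cu balance (none leaves overhead): Cu in fresh feed = Cu in product, i.e. 2095×0.250 = (1−0.201)·n3·0.618.
n3 = 523.75/(0.618×0.799) = 1060.7 g/s.
Recycle n12 = 0.201×1060.7 = 213.2 g/s.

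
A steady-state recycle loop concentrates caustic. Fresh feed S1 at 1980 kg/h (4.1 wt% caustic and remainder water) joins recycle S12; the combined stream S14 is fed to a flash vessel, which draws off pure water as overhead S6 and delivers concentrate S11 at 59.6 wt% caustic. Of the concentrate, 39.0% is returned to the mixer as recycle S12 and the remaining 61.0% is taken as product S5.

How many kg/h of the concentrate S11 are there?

Overall caustic balance (none leaves overhead): caustic in fresh feed = caustic in product, i.e. 1980×0.041 = (1−0.390)·S11·0.596.
S11 = 81.18/(0.596×0.610) = 223.29 kg/h.

223.3 kg/h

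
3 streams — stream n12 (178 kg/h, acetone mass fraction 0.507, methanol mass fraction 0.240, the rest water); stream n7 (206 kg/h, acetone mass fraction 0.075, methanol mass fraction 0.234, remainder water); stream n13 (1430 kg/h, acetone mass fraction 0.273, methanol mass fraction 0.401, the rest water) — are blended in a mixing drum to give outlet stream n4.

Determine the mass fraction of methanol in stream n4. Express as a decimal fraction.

Total flow out = 178 + 206 + 1430 = 1814 kg/h.
methanol in = 178×0.240 + 206×0.234 + 1430×0.401 = 664.35 kg/h.
methanol mass fraction in n4 = 664.35/1814 = 0.366.

0.366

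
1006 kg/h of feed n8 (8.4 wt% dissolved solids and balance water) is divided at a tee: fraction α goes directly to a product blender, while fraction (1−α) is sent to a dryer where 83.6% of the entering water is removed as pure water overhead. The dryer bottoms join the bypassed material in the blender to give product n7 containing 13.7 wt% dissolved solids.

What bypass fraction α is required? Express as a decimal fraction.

All 1006×0.084 = 84.504 kg/h of dissolved solids reaches n7, so n7 = 84.504/0.137 = 616.82 kg/h and vapour = 389.18 kg/h.
The evaporator receives (1−α)·1006 of feed at 0.916 water and removes 0.836 of that water:
0.836×0.916×(1−α)×1006 = 389.18
(1−α) = 389.18/770.37 = 0.5052;  α = 0.4948.

0.495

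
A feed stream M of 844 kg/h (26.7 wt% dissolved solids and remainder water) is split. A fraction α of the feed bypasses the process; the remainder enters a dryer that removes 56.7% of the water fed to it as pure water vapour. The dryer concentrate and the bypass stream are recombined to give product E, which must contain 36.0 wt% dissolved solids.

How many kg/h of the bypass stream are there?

All 844×0.267 = 225.35 kg/h of dissolved solids reaches E, so E = 225.35/0.360 = 625.97 kg/h and vapour = 218.03 kg/h.
The evaporator receives (1−α)·844 of feed at 0.733 water and removes 0.567 of that water:
0.567×0.733×(1−α)×844 = 218.03
(1−α) = 218.03/350.78 = 0.6216;  α = 0.3784.
Bypass flow = 0.3784×844 = 319.39 kg/h.

319.4 kg/h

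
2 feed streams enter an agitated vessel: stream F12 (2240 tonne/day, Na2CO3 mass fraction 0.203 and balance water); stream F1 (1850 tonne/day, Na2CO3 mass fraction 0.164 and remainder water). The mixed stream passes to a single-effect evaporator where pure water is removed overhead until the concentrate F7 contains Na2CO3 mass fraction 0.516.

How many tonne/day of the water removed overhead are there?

2621 tonne/day

Na2CO3 entering = 2240×0.203 + 1850×0.164 = 758.12 tonne/day.
All Na2CO3 reports to F7, so F7 = 758.12/0.516 = 1469.2 tonne/day.
Total feed = 4090 tonne/day; overhead = 4090 − 1469.2 = 2620.8 tonne/day.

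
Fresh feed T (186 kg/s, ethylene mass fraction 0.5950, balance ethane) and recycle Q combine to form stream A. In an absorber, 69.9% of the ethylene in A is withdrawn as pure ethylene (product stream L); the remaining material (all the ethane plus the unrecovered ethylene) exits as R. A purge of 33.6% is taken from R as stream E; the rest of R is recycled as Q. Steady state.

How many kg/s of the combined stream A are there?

362.5 kg/s

ethane enters only via T and leaves only via the purge: 186×0.405 = 0.336×(ethane in R), and the absorber passes all ethane, so ethane in A = ethane in R = 224.2 kg/s.
ethylene in A: m_A = 186×0.595 + (1−0.336)·(1−0.699)·m_A, so m_A = 110.67/0.8001 = 138.31 kg/s.
A = 138.31 + 224.2 = 362.51 kg/s.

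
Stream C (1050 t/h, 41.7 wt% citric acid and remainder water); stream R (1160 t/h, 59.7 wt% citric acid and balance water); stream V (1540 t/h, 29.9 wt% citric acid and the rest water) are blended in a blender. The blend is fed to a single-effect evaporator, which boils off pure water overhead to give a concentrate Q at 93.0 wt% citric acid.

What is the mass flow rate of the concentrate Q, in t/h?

1711 t/h

citric acid entering = 1050×0.417 + 1160×0.597 + 1540×0.299 = 1590.8 t/h.
All citric acid reports to Q, so Q = 1590.8/0.930 = 1710.6 t/h.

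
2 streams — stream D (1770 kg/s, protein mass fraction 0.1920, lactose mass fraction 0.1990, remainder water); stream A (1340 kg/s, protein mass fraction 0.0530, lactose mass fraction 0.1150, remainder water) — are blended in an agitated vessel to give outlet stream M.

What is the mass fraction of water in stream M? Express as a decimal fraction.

Total flow out = 1770 + 1340 = 3110 kg/s.
water in = 1770×0.609 + 1340×0.832 = 2192.8 kg/s.
water mass fraction in M = 2192.8/3110 = 0.7051.

0.7051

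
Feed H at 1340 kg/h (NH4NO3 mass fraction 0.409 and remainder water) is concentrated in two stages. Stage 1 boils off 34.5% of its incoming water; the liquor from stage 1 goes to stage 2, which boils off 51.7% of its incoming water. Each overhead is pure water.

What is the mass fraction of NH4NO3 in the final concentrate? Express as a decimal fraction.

water in feed = 1340×0.591 = 791.94 kg/h.
After stage 1: water left = (1−0.345)×791.94 = 518.72; stream total = 1066.8 kg/h.
After stage 2: water left = (1−0.517)×518.72 = 250.54; final concentrate = 798.6 kg/h.
NH4NO3 fraction = 548.06/798.6 = 0.686.

0.686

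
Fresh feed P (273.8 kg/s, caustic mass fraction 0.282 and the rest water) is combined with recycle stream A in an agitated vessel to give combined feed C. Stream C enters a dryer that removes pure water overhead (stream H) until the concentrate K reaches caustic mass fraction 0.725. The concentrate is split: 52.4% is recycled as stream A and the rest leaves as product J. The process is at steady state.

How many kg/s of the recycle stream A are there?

Overall caustic balance (none leaves overhead): caustic in fresh feed = caustic in product, i.e. 273.8×0.282 = (1−0.524)·K·0.725.
K = 77.212/(0.725×0.476) = 223.74 kg/s.
Recycle A = 0.524×223.74 = 117.24 kg/s.

117.2 kg/s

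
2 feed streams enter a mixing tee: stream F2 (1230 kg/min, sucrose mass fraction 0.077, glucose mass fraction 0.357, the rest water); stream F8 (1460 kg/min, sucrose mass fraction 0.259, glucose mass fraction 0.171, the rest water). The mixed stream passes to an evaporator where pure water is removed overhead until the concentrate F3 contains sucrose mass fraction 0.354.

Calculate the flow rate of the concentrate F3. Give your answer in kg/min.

sucrose entering = 1230×0.077 + 1460×0.259 = 472.85 kg/min.
All sucrose reports to F3, so F3 = 472.85/0.354 = 1335.7 kg/min.

1336 kg/min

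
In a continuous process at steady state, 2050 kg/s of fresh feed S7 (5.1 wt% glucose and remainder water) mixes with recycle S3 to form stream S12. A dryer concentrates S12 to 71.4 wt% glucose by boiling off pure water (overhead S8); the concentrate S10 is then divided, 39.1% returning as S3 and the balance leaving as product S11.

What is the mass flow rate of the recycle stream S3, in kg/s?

94.01 kg/s

Overall glucose balance (none leaves overhead): glucose in fresh feed = glucose in product, i.e. 2050×0.051 = (1−0.391)·S10·0.714.
S10 = 104.55/(0.714×0.609) = 240.44 kg/s.
Recycle S3 = 0.391×240.44 = 94.012 kg/s.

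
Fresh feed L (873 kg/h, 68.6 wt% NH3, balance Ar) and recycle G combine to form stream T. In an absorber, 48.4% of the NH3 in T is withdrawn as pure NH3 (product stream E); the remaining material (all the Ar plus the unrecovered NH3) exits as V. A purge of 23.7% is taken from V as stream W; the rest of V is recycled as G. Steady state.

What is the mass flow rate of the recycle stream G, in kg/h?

1271 kg/h

Ar enters only via L and leaves only via the purge: 873×0.314 = 0.237×(Ar in V), and the absorber passes all Ar, so Ar in T = Ar in V = 1156.6 kg/h.
NH3 in T: m_A = 873×0.686 + (1−0.237)·(1−0.484)·m_A, so m_A = 598.88/0.6063 = 987.77 kg/h.
V = (1−0.484)×987.77 + 1156.6 = 1666.3 kg/h.
Recycle G = (1−0.237)×1666.3 = 1271.4 kg/h.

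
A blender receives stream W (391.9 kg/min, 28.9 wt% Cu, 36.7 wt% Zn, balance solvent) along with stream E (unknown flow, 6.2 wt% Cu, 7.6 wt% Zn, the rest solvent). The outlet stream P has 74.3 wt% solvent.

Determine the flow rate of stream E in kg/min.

Let E be the unknown flow. Total out = 391.9 + E.
solvent balance: 134.81 + 0.862·E = 0.743·(391.9 + E)
(0.862 − 0.743)·E = 0.743×391.9 − 134.81 = 156.37
E = 156.37 / 0.119 = 1314 kg/min

1314 kg/min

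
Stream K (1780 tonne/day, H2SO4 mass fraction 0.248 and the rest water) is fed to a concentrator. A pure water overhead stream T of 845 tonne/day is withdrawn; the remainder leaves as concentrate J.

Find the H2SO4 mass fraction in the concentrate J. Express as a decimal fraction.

0.472

H2SO4 is not removed: 1780×0.248 = 441.44 tonne/day of H2SO4 enters J.
Concentrate = 1780 − 845 = 935 tonne/day.
Mass fraction = 441.44/935 = 0.472.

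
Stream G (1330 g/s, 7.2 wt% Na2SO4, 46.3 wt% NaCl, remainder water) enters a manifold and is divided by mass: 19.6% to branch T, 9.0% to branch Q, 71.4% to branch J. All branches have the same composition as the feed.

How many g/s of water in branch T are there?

Branch T total = 0.196×1330 = 260.68 g/s.
water in T = 0.465×260.68 = 121.22 g/s.

121.2 g/s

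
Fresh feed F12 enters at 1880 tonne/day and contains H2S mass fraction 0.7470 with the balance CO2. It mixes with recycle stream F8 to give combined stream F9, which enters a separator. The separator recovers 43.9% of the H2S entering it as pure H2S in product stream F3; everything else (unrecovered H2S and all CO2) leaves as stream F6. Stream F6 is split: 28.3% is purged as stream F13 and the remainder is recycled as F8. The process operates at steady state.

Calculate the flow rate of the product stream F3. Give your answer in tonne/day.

1031 tonne/day

H2S in F9: m_A = 1880×0.747 + (1−0.283)·(1−0.439)·m_A, so m_A = 1404.4/0.5978 = 2349.4 tonne/day.
Product F3 = 0.439×2349.4 = 1031.4 tonne/day.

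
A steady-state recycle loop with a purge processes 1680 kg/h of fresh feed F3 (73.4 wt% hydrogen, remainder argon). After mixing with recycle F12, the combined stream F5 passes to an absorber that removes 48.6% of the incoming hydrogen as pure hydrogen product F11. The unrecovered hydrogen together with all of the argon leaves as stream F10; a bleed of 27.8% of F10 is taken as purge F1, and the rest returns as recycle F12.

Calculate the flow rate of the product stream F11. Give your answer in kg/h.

952.9 kg/h

hydrogen in F5: m_A = 1680×0.734 + (1−0.278)·(1−0.486)·m_A, so m_A = 1233.1/0.6289 = 1960.8 kg/h.
Product F11 = 0.486×1960.8 = 952.94 kg/h.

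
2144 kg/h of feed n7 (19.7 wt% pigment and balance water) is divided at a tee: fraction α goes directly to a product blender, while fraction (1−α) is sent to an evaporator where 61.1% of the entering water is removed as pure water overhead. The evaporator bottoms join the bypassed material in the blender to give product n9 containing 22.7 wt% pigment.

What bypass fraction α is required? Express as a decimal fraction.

All 2144×0.197 = 422.37 kg/h of pigment reaches n9, so n9 = 422.37/0.227 = 1860.7 kg/h and vapour = 283.35 kg/h.
The evaporator receives (1−α)·2144 of feed at 0.803 water and removes 0.611 of that water:
0.611×0.803×(1−α)×2144 = 283.35
(1−α) = 283.35/1051.9 = 0.2694;  α = 0.7306.

0.731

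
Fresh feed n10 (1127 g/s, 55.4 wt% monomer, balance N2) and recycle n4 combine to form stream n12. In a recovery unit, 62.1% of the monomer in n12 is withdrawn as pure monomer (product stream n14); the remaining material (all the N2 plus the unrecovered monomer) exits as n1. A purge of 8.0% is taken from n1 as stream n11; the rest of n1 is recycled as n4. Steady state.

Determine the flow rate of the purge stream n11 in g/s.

531.7 g/s

N2 enters only via n10 and leaves only via the purge: 1127×0.446 = 0.080×(N2 in n1), and the recovery unit passes all N2, so N2 in n12 = N2 in n1 = 6283 g/s.
monomer in n12: m_A = 1127×0.554 + (1−0.080)·(1−0.621)·m_A, so m_A = 624.36/0.6513 = 958.6 g/s.
n1 = (1−0.621)×958.6 + 6283 = 6646.3 g/s.
Purge n11 = 0.080×6646.3 = 531.71 g/s.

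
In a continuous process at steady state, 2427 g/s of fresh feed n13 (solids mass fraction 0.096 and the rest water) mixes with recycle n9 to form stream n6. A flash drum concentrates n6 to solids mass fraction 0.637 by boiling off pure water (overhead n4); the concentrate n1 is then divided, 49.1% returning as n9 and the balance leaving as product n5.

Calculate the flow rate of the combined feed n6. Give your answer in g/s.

Overall solids balance (none leaves overhead): solids in fresh feed = solids in product, i.e. 2427×0.096 = (1−0.491)·n1·0.637.
n1 = 232.99/(0.637×0.509) = 718.59 g/s.
Recycle n9 = 0.491×718.59 = 352.83 g/s.
Combined feed n6 = 2427 + 352.83 = 2779.8 g/s.

2780 g/s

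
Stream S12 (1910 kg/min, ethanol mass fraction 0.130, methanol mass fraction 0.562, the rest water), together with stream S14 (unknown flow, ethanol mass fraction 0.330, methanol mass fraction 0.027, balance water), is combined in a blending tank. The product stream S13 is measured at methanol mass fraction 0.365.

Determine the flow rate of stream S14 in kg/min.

1113 kg/min

Let S14 be the unknown flow. Total out = 1910 + S14.
methanol balance: 1073.4 + 0.027·S14 = 0.365·(1910 + S14)
(0.027 − 0.365)·S14 = 0.365×1910 − 1073.4 = -376.27
S14 = -376.27 / -0.338 = 1113.2 kg/min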